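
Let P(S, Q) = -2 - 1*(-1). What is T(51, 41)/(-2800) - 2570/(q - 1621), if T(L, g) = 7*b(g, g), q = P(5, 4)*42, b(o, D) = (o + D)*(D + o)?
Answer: -2538503/166300 ≈ -15.265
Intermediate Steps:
P(S, Q) = -1 (P(S, Q) = -2 + 1 = -1)
b(o, D) = (D + o)² (b(o, D) = (D + o)*(D + o) = (D + o)²)
q = -42 (q = -1*42 = -42)
T(L, g) = 28*g² (T(L, g) = 7*(g + g)² = 7*(2*g)² = 7*(4*g²) = 28*g²)
T(51, 41)/(-2800) - 2570/(q - 1621) = (28*41²)/(-2800) - 2570/(-42 - 1621) = (28*1681)*(-1/2800) - 2570/(-1663) = 47068*(-1/2800) - 2570*(-1/1663) = -1681/100 + 2570/1663 = -2538503/166300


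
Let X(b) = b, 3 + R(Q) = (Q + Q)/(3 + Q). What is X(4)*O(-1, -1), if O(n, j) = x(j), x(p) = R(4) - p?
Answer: -24/7 ≈ -3.4286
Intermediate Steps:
R(Q) = -3 + 2*Q/(3 + Q) (R(Q) = -3 + (Q + Q)/(3 + Q) = -3 + (2*Q)/(3 + Q) = -3 + 2*Q/(3 + Q))
x(p) = -13/7 - p (x(p) = (-9 - 1*4)/(3 + 4) - p = (-9 - 4)/7 - p = (⅐)*(-13) - p = -13/7 - p)
O(n, j) = -13/7 - j
X(4)*O(-1, -1) = 4*(-13/7 - 1*(-1)) = 4*(-13/7 + 1) = 4*(-6/7) = -24/7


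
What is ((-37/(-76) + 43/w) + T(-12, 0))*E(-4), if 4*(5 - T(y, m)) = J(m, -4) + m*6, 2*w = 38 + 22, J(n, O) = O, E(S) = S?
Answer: -9029/285 ≈ -31.681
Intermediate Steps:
w = 30 (w = (38 + 22)/2 = (½)*60 = 30)
T(y, m) = 6 - 3*m/2 (T(y, m) = 5 - (-4 + m*6)/4 = 5 - (-4 + 6*m)/4 = 5 + (1 - 3*m/2) = 6 - 3*m/2)
((-37/(-76) + 43/w) + T(-12, 0))*E(-4) = ((-37/(-76) + 43/30) + (6 - 3/2*0))*(-4) = ((-37*(-1/76) + 43*(1/30)) + (6 + 0))*(-4) = ((37/76 + 43/30) + 6)*(-4) = (2189/1140 + 6)*(-4) = (9029/1140)*(-4) = -9029/285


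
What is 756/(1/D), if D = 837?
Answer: 632772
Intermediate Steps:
756/(1/D) = 756/(1/837) = 756*837 = 632772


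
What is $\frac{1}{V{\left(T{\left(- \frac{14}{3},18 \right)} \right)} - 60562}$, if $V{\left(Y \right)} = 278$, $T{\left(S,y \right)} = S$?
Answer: $- \frac{1}{60284} \approx -1.6588 \cdot 10^{-5}$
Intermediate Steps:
$\frac{1}{V{\left(T{\left(- \frac{14}{3},18 \right)} \right)} - 60562} = \frac{1}{278 - 60562} = \frac{1}{-60284} = - \frac{1}{60284}$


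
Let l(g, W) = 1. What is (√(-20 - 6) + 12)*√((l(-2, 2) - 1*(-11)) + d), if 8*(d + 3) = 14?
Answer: √43*(12 + I*√26)/2 ≈ 39.345 + 16.718*I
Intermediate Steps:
d = -5/4 (d = -3 + (⅛)*14 = -3 + 7/4 = -5/4 ≈ -1.2500)
(√(-20 - 6) + 12)*√((l(-2, 2) - 1*(-11)) + d) = (√(-20 - 6) + 12)*√((1 - 1*(-11)) - 5/4) = (√(-26) + 12)*√((1 + 11) - 5/4) = (I*√26 + 12)*√(12 - 5/4) = (12 + I*√26)*√(43/4) = (12 + I*√26)*(√43/2) = √43*(12 + I*√26)/2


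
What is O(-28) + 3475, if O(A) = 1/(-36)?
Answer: 125099/36 ≈ 3475.0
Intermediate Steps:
O(A) = -1/36
O(-28) + 3475 = -1/36 + 3475 = 125099/36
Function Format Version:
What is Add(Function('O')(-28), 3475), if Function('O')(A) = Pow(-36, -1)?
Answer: Rational(125099, 36) ≈ 3475.0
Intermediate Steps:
Function('O')(A) = Rational(-1, 36)
Add(Function('O')(-28), 3475) = Add(Rational(-1, 36), 3475) = Rational(125099, 36)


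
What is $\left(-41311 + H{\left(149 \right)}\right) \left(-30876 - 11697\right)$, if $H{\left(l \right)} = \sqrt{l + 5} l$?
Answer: $1758733203 - 6343377 \sqrt{154} \approx 1.68 \cdot 10^{9}$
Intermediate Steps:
$H{\left(l \right)} = l \sqrt{5 + l}$ ($H{\left(l \right)} = \sqrt{5 + l} l = l \sqrt{5 + l}$)
$\left(-41311 + H{\left(149 \right)}\right) \left(-30876 - 11697\right) = \left(-41311 + 149 \sqrt{5 + 149}\right) \left(-30876 - 11697\right) = \left(-41311 + 149 \sqrt{154}\right) \left(-42573\right) = 1758733203 - 6343377 \sqrt{154}$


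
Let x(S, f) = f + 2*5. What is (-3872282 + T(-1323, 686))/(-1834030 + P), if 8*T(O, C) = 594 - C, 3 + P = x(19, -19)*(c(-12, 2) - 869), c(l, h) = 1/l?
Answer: 15489174/7304845 ≈ 2.1204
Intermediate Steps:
x(S, f) = 10 + f (x(S, f) = f + 10 = 10 + f)
P = 31275/4 (P = -3 + (10 - 19)*(1/(-12) - 869) = -3 - 9*(-1/12 - 869) = -3 - 9*(-10429/12) = -3 + 31287/4 = 31275/4 ≈ 7818.8)
T(O, C) = 297/4 - C/8 (T(O, C) = (594 - C)/8 = 297/4 - C/8)
(-3872282 + T(-1323, 686))/(-1834030 + P) = (-3872282 + (297/4 - ⅛*686))/(-1834030 + 31275/4) = (-3872282 + (297/4 - 343/4))/(-7304845/4) = (-3872282 - 23/2)*(-4/7304845) = -7744587/2*(-4/7304845) = 15489174/7304845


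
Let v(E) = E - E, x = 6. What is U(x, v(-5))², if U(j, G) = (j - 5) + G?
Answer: 1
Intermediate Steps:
v(E) = 0
U(j, G) = -5 + G + j (U(j, G) = (-5 + j) + G = -5 + G + j)
U(x, v(-5))² = (-5 + 0 + 6)² = 1² = 1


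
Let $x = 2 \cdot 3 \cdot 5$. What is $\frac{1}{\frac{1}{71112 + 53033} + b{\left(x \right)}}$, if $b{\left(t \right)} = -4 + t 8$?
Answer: $\frac{124145}{29298221} \approx 0.0042373$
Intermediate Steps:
$x = 30$ ($x = 6 \cdot 5 = 30$)
$b{\left(t \right)} = -4 + 8 t$
$\frac{1}{\frac{1}{71112 + 53033} + b{\left(x \right)}} = \frac{1}{\frac{1}{71112 + 53033} + \left(-4 + 8 \cdot 30\right)} = \frac{1}{\frac{1}{124145} + \left(-4 + 240\right)} = \frac{1}{\frac{1}{124145} + 236} = \frac{1}{\frac{29298221}{124145}} = \frac{124145}{29298221}$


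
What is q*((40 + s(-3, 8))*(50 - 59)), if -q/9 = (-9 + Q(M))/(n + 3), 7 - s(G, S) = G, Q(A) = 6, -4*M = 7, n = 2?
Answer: -2430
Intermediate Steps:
M = -7/4 (M = -¼*7 = -7/4 ≈ -1.7500)
s(G, S) = 7 - G
q = 27/5 (q = -9*(-9 + 6)/(2 + 3) = -(-27)/5 = -9*(-⅗) = 27/5 ≈ 5.4000)
q*((40 + s(-3, 8))*(50 - 59)) = 27*((40 + (7 - 1*(-3)))*(50 - 59))/5 = 27*((40 + (7 + 3))*(-9))/5 = 27*((40 + 10)*(-9))/5 = 27*(50*(-9))/5 = (27/5)*(-450) = -2430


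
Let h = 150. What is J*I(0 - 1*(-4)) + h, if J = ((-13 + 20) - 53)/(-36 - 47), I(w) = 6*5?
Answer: 13830/83 ≈ 166.63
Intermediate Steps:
I(w) = 30
J = 46/83 (J = (7 - 53)/(-83) = -46*(-1/83) = 46/83 ≈ 0.55422)
J*I(0 - 1*(-4)) + h = (46/83)*30 + 150 = 1380/83 + 150 = 13830/83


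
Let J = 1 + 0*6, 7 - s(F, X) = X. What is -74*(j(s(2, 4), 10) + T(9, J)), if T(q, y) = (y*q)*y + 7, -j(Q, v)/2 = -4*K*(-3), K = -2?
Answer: -4736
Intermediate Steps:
s(F, X) = 7 - X
J = 1 (J = 1 + 0 = 1)
j(Q, v) = 48 (j(Q, v) = -2*(-4*(-2))*(-3) = -16*(-3) = -2*(-24) = 48)
T(q, y) = 7 + q*y**2 (T(q, y) = (q*y)*y + 7 = q*y**2 + 7 = 7 + q*y**2)
-74*(j(s(2, 4), 10) + T(9, J)) = -74*(48 + (7 + 9*1**2)) = -74*(48 + (7 + 9*1)) = -74*(48 + (7 + 9)) = -74*(48 + 16) = -74*64 = -4736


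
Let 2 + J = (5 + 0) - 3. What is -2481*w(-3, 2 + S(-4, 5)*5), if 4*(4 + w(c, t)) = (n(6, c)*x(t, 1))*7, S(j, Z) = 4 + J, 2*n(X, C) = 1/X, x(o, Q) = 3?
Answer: 141417/16 ≈ 8838.6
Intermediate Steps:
n(X, C) = 1/(2*X)
J = 0 (J = -2 + ((5 + 0) - 3) = -2 + (5 - 3) = -2 + 2 = 0)
S(j, Z) = 4 (S(j, Z) = 4 + 0 = 4)
w(c, t) = -57/16 (w(c, t) = -4 + ((((½)/6)*3)*7)/4 = -4 + ((((½)*(⅙))*3)*7)/4 = -4 + (((1/12)*3)*7)/4 = -4 + ((¼)*7)/4 = -4 + (¼)*(7/4) = -4 + 7/16 = -57/16)
-2481*w(-3, 2 + S(-4, 5)*5) = -2481*(-57/16) = 141417/16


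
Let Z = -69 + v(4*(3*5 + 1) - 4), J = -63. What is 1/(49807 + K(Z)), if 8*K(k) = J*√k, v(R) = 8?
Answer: 3187648/158767426045 + 504*I*√61/158767426045 ≈ 2.0077e-5 + 2.4793e-8*I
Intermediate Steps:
Z = -61 (Z = -69 + 8 = -61)
K(k) = -63*√k/8 (K(k) = (-63*√k)/8 = -63*√k/8)
1/(49807 + K(Z)) = 1/(49807 - 63*I*√61/8)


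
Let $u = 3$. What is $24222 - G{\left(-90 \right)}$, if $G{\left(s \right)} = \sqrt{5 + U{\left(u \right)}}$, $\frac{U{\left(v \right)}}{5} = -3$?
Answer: $24222 - i \sqrt{10} \approx 24222.0 - 3.1623 i$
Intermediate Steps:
$U{\left(v \right)} = -15$ ($U{\left(v \right)} = 5 \left(-3\right) = -15$)
$G{\left(s \right)} = i \sqrt{10}$ ($G{\left(s \right)} = \sqrt{5 - 15} = \sqrt{-10} = i \sqrt{10}$)
$24222 - G{\left(-90 \right)} = 24222 - i \sqrt{10}$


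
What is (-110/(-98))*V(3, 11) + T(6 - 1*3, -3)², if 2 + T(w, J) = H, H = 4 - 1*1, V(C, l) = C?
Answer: 214/49 ≈ 4.3673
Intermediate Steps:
H = 3 (H = 4 - 1 = 3)
T(w, J) = 1 (T(w, J) = -2 + 3 = 1)
(-110/(-98))*V(3, 11) + T(6 - 1*3, -3)² = -110/(-98)*3 + 1² = -110*(-1/98)*3 + 1 = (55/49)*3 + 1 = 165/49 + 1 = 214/49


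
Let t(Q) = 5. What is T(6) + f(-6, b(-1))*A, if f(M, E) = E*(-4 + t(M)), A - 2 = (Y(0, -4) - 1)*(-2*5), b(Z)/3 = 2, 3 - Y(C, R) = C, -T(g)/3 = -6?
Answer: -90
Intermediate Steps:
T(g) = 18 (T(g) = -3*(-6) = 18)
Y(C, R) = 3 - C
b(Z) = 6 (b(Z) = 3*2 = 6)
A = -18 (A = 2 + ((3 - 1*0) - 1)*(-2*5) = 2 + ((3 + 0) - 1)*(-10) = 2 + (3 - 1)*(-10) = 2 + 2*(-10) = 2 - 20 = -18)
f(M, E) = E (f(M, E) = E*(-4 + 5) = E*1 = E)
T(6) + f(-6, b(-1))*A = 18 + 6*(-18) = 18 - 108 = -90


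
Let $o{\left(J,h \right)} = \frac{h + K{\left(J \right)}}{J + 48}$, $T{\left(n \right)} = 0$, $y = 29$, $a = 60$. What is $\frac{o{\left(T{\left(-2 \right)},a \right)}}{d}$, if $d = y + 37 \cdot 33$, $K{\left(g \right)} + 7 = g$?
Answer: $\frac{53}{60000} \approx 0.00088333$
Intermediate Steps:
$K{\left(g \right)} = -7 + g$
$o{\left(J,h \right)} = \frac{-7 + J + h}{48 + J}$ ($o{\left(J,h \right)} = \frac{h + \left(-7 + J\right)}{J + 48} = \frac{-7 + J + h}{48 + J}$)
$d = 1250$ ($d = 29 + 37 \cdot 33 = 29 + 1221 = 1250$)
$\frac{o{\left(T{\left(-2 \right)},a \right)}}{d} = \frac{\frac{1}{48 + 0} \left(-7 + 0 + 60\right)}{1250} = \frac{1}{48} \cdot 53 \cdot \frac{1}{1250} = \frac{53}{48} \cdot \frac{1}{1250} = \frac{53}{60000}$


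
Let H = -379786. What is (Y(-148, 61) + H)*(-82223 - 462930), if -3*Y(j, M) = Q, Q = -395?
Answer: 620909096339/3 ≈ 2.0697e+11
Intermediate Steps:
Y(j, M) = 395/3 (Y(j, M) = -⅓*(-395) = 395/3)
(Y(-148, 61) + H)*(-82223 - 462930) = (395/3 - 379786)*(-82223 - 462930) = -1138963/3*(-545153) = 620909096339/3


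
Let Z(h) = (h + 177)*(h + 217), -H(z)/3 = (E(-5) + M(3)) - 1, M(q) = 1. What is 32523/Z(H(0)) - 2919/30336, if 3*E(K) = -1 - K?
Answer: 97672833/124205696 ≈ 0.78638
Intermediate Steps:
E(K) = -⅓ - K/3 (E(K) = (-1 - K)/3 = -⅓ - K/3)
H(z) = -4 (H(z) = -3*(((-⅓ - ⅓*(-5)) + 1) - 1) = -3*(((-⅓ + 5/3) + 1) - 1) = -3*((4/3 + 1) - 1) = -3*(7/3 - 1) = -3*4/3 = -4)
Z(h) = (177 + h)*(217 + h)
32523/Z(H(0)) - 2919/30336 = 32523/(38409 + (-4)² + 394*(-4)) - 2919/30336 = 32523/(38409 + 16 - 1576) - 2919*1/30336 = 32523/36849 - 973/10112 = 32523*(1/36849) - 973/10112 = 10841/12283 - 973/10112 = 97672833/124205696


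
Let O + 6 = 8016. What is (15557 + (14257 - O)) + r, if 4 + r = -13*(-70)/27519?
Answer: 599915110/27519 ≈ 21800.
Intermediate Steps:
O = 8010 (O = -6 + 8016 = 8010)
r = -109166/27519 (r = -4 - 13*(-70)/27519 = -4 + 910*(1/27519) = -4 + 910/27519 = -109166/27519 ≈ -3.9669)
(15557 + (14257 - O)) + r = (15557 + (14257 - 1*8010)) - 109166/27519 = (15557 + (14257 - 8010)) - 109166/27519 = (15557 + 6247) - 109166/27519 = 21804 - 109166/27519 = 599915110/27519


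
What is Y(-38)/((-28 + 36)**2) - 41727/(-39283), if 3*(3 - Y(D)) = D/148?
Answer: 619766071/558132864 ≈ 1.1104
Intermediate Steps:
Y(D) = 3 - D/444 (Y(D) = 3 - D/(3*148) = 3 - D/444)
Y(-38)/((-28 + 36)**2) - 41727/(-39283) = (3 - 1/444*(-38))/((-28 + 36)**2) - 41727/(-39283) = (3 + 19/222)/(8**2) - 41727*(-1/39283) = (685/222)/64 + 41727/39283 = (685/222)*(1/64) + 41727/39283 = 685/14208 + 41727/39283 = 619766071/558132864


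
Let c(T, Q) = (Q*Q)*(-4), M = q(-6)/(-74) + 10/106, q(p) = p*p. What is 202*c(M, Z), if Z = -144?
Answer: -16754688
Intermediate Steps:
q(p) = p**2
M = -769/1961 (M = (-6)**2/(-74) + 10/106 = 36*(-1/74) + 10*(1/106) = -18/37 + 5/53 = -769/1961 ≈ -0.39215)
c(T, Q) = -4*Q**2 (c(T, Q) = Q**2*(-4) = -4*Q**2)
202*c(M, Z) = 202*(-4*(-144)**2) = 202*(-4*20736) = 202*(-82944) = -16754688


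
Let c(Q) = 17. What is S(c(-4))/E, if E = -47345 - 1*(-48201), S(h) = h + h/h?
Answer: 9/428 ≈ 0.021028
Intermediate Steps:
S(h) = 1 + h (S(h) = h + 1 = 1 + h)
E = 856 (E = -47345 + 48201 = 856)
S(c(-4))/E = (1 + 17)/856 = 18*(1/856) = 9/428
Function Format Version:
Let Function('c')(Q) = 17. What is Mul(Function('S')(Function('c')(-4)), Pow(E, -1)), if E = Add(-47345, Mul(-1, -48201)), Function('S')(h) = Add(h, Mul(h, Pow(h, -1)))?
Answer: Rational(9, 428) ≈ 0.021028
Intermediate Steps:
Function('S')(h) = Add(1, h) (Function('S')(h) = Add(h, 1) = Add(1, h))
E = 856 (E = Add(-47345, 48201) = 856)
Mul(Function('S')(Function('c')(-4)), Pow(E, -1)) = Mul(Add(1, 17), Pow(856, -1)) = Mul(18, Rational(1, 856)) = Rational(9, 428)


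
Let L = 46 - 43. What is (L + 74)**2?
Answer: 5929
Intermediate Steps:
L = 3
(L + 74)**2 = (3 + 74)**2 = 77**2 = 5929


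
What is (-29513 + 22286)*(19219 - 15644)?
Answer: -25836525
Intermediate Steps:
(-29513 + 22286)*(19219 - 15644) = -7227*3575 = -25836525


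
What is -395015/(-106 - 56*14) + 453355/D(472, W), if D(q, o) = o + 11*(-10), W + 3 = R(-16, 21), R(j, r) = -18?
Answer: -70347797/23318 ≈ -3016.9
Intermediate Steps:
W = -21 (W = -3 - 18 = -21)
D(q, o) = -110 + o (D(q, o) = o - 110 = -110 + o)
-395015/(-106 - 56*14) + 453355/D(472, W) = -395015/(-106 - 56*14) + 453355/(-110 - 21) = -395015/(-106 - 784) + 453355/(-131) = -395015/(-890) + 453355*(-1/131) = -395015*(-1/890) - 453355/131 = 79003/178 - 453355/131 = -70347797/23318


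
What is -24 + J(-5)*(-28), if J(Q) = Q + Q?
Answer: 256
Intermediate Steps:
J(Q) = 2*Q
-24 + J(-5)*(-28) = -24 + (2*(-5))*(-28) = -24 - 10*(-28) = -24 + 280 = 256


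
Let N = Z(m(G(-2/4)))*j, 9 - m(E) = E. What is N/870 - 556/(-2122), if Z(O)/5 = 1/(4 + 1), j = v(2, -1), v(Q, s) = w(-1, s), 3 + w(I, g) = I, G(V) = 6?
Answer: 118808/461535 ≈ 0.25742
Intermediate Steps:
w(I, g) = -3 + I
v(Q, s) = -4 (v(Q, s) = -3 - 1 = -4)
m(E) = 9 - E
j = -4
Z(O) = 1 (Z(O) = 5/(4 + 1) = 5/5 = 5*(⅕) = 1)
N = -4 (N = 1*(-4) = -4)
N/870 - 556/(-2122) = -4/870 - 556/(-2122) = -4*1/870 - 556*(-1/2122) = -2/435 + 278/1061 = 118808/461535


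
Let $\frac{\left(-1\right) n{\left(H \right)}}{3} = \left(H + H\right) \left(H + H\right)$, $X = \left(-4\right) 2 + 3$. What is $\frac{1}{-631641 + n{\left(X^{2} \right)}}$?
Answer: $- \frac{1}{639141} \approx -1.5646 \cdot 10^{-6}$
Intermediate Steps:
$X = -5$ ($X = -8 + 3 = -5$)
$n{\left(H \right)} = - 12 H^{2}$ ($n{\left(H \right)} = - 3 \left(H + H\right) \left(H + H\right) = - 3 \cdot 2 H 2 H = - 3 \cdot 4 H^{2} = - 12 H^{2}$)
$\frac{1}{-631641 + n{\left(X^{2} \right)}} = \frac{1}{-631641 - 12 \left(\left(-5\right)^{2}\right)^{2}} = \frac{1}{-631641 - 12 \cdot 25^{2}} = \frac{1}{-631641 - 7500} = \frac{1}{-639141} = - \frac{1}{639141}$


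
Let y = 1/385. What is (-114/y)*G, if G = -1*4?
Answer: 175560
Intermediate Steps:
G = -4
y = 1/385 ≈ 0.0025974
(-114/y)*G = -114/1/385*(-4) = -114*385*(-4) = -43890*(-4) = 175560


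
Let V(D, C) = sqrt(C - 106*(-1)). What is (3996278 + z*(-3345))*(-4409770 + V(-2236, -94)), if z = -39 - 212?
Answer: -21325087679210 + 9671746*sqrt(3) ≈ -2.1325e+13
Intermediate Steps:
V(D, C) = sqrt(106 + C) (V(D, C) = sqrt(C + 106) = sqrt(106 + C))
z = -251
(3996278 + z*(-3345))*(-4409770 + V(-2236, -94)) = (3996278 - 251*(-3345))*(-4409770 + sqrt(106 - 94)) = (3996278 + 839595)*(-4409770 + sqrt(12)) = 4835873*(-4409770 + 2*sqrt(3)) = -21325087679210 + 9671746*sqrt(3)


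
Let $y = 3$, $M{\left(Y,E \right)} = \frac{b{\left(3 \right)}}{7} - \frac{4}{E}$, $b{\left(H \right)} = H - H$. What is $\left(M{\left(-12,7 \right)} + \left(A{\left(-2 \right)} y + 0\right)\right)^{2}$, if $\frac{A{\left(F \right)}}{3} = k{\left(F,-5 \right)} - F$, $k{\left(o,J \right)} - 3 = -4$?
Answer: $\frac{3481}{49} \approx 71.041$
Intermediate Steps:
$k{\left(o,J \right)} = -1$ ($k{\left(o,J \right)} = 3 - 4 = -1$)
$b{\left(H \right)} = 0$
$M{\left(Y,E \right)} = - \frac{4}{E}$ ($M{\left(Y,E \right)} = \frac{0}{7} - \frac{4}{E} = 0 \cdot \frac{1}{7} - \frac{4}{E} = 0 - \frac{4}{E} = - \frac{4}{E}$)
$A{\left(F \right)} = -3 - 3 F$ ($A{\left(F \right)} = 3 \left(-1 - F\right) = -3 - 3 F$)
$\left(M{\left(-12,7 \right)} + \left(A{\left(-2 \right)} y + 0\right)\right)^{2} = \left(- \frac{4}{7} + \left(\left(-3 - -6\right) 3 + 0\right)\right)^{2} = \left(\left(-4\right) \frac{1}{7} + \left(\left(-3 + 6\right) 3 + 0\right)\right)^{2} = \left(- \frac{4}{7} + \left(3 \cdot 3 + 0\right)\right)^{2} = \left(- \frac{4}{7} + \left(9 + 0\right)\right)^{2} = \left(- \frac{4}{7} + 9\right)^{2} = \left(\frac{59}{7}\right)^{2} = \frac{3481}{49}$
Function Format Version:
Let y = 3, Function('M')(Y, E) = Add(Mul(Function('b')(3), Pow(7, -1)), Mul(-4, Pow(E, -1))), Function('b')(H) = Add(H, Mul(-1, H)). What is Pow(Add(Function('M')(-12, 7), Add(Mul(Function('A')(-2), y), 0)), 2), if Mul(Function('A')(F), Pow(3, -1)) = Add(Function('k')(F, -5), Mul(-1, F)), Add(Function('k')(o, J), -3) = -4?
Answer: Rational(3481, 49) ≈ 71.041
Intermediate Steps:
Function('k')(o, J) = -1 (Function('k')(o, J) = Add(3, -4) = -1)
Function('b')(H) = 0
Function('M')(Y, E) = Mul(-4, Pow(E, -1)) (Function('M')(Y, E) = Add(Mul(0, Pow(7, -1)), Mul(-4, Pow(E, -1))) = Add(Mul(0, Rational(1, 7)), Mul(-4, Pow(E, -1))) = Add(0, Mul(-4, Pow(E, -1))) = Mul(-4, Pow(E, -1)))
Function('A')(F) = Add(-3, Mul(-3, F)) (Function('A')(F) = Mul(3, Add(-1, Mul(-1, F))) = Add(-3, Mul(-3, F)))
Pow(Add(Function('M')(-12, 7), Add(Mul(Function('A')(-2), y), 0)), 2) = Pow(Add(Mul(-4, Pow(7, -1)), Add(Mul(Add(-3, Mul(-3, -2)), 3), 0)), 2) = Pow(Add(Mul(-4, Rational(1, 7)), Add(Mul(Add(-3, 6), 3), 0)), 2) = Pow(Add(Rational(-4, 7), Add(Mul(3, 3), 0)), 2) = Pow(Add(Rational(-4, 7), Add(9, 0)), 2) = Pow(Add(Rational(-4, 7), 9), 2) = Pow(Rational(59, 7), 2) = Rational(3481, 49)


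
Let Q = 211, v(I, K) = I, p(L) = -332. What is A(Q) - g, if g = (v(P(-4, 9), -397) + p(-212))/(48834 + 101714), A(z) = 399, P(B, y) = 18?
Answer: 30034483/75274 ≈ 399.00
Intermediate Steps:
g = -157/75274 (g = (18 - 332)/(48834 + 101714) = -314/150548 = -314*1/150548 = -157/75274 ≈ -0.0020857)
A(Q) - g = 399 - 1*(-157/75274) = 399 + 157/75274 = 30034483/75274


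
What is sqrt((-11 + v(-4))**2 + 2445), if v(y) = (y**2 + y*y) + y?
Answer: sqrt(2734) ≈ 52.288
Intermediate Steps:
v(y) = y + 2*y**2 (v(y) = (y**2 + y**2) + y = 2*y**2 + y = y + 2*y**2)
sqrt((-11 + v(-4))**2 + 2445) = sqrt((-11 - 4*(1 + 2*(-4)))**2 + 2445) = sqrt((-11 - 4*(1 - 8))**2 + 2445) = sqrt((-11 - 4*(-7))**2 + 2445) = sqrt((-11 + 28)**2 + 2445) = sqrt(17**2 + 2445) = sqrt(289 + 2445) = sqrt(2734)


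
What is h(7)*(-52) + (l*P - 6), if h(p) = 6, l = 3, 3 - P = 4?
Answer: -321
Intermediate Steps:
P = -1 (P = 3 - 1*4 = 3 - 4 = -1)
h(7)*(-52) + (l*P - 6) = 6*(-52) + (3*(-1) - 6) = -312 + (-3 - 6) = -312 - 9 = -321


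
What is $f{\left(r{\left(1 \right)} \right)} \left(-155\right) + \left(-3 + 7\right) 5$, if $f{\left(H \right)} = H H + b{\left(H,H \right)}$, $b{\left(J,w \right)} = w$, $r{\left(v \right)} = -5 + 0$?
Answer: $-3080$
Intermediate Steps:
$r{\left(v \right)} = -5$
$f{\left(H \right)} = H + H^{2}$ ($f{\left(H \right)} = H H + H = H^{2} + H = H + H^{2}$)
$f{\left(r{\left(1 \right)} \right)} \left(-155\right) + \left(-3 + 7\right) 5 = - 5 \left(1 - 5\right) \left(-155\right) + \left(-3 + 7\right) 5 = \left(-5\right) \left(-4\right) \left(-155\right) + 4 \cdot 5 = 20 \left(-155\right) + 20 = -3100 + 20 = -3080$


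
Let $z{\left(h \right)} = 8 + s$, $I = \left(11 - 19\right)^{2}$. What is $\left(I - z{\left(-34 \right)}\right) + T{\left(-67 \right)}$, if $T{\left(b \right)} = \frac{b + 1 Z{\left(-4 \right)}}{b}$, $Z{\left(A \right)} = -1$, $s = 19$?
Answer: $\frac{2547}{67} \approx 38.015$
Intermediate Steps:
$I = 64$ ($I = \left(-8\right)^{2} = 64$)
$T{\left(b \right)} = \frac{-1 + b}{b}$ ($T{\left(b \right)} = \frac{b + 1 \left(-1\right)}{b} = \frac{b - 1}{b} = \frac{-1 + b}{b}$)
$z{\left(h \right)} = 27$ ($z{\left(h \right)} = 8 + 19 = 27$)
$\left(I - z{\left(-34 \right)}\right) + T{\left(-67 \right)} = \left(64 - 27\right) + \frac{-1 - 67}{-67} = \left(64 - 27\right) - - \frac{68}{67} = 37 + \frac{68}{67} = \frac{2547}{67}$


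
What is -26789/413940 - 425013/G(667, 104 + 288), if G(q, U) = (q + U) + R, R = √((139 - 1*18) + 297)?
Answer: -186339776368687/464052818220 + 425013*√418/1121063 ≈ -393.80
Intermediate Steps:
R = √418 (R = √((139 - 18) + 297) = √(121 + 297) = √418 ≈ 20.445)
G(q, U) = U + q + √418 (G(q, U) = (q + U) + √418 = (U + q) + √418 = U + q + √418)
-26789/413940 - 425013/G(667, 104 + 288) = -26789/413940 - 425013/((104 + 288) + 667 + √418) = -26789*1/413940 - 425013/(392 + 667 + √418) = -26789/413940 - 425013/(1059 + √418)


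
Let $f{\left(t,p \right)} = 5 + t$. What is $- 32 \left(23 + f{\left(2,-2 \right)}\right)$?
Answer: $-960$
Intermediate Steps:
$- 32 \left(23 + f{\left(2,-2 \right)}\right) = - 32 \left(23 + \left(5 + 2\right)\right) = - 32 \left(23 + 7\right) = \left(-32\right) 30 = -960$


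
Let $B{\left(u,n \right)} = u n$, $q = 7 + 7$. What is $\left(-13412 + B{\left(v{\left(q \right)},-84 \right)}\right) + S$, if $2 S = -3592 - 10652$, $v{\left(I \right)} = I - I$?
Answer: $-20534$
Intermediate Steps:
$q = 14$
$v{\left(I \right)} = 0$
$B{\left(u,n \right)} = n u$
$S = -7122$ ($S = \frac{-3592 - 10652}{2} = \frac{1}{2} \left(-14244\right) = -7122$)
$\left(-13412 + B{\left(v{\left(q \right)},-84 \right)}\right) + S = \left(-13412 - 0\right) - 7122 = \left(-13412 + 0\right) - 7122 = -13412 - 7122 = -20534$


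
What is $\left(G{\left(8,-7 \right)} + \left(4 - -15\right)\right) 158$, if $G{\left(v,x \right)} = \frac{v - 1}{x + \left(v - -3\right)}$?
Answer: $\frac{6557}{2} \approx 3278.5$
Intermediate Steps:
$G{\left(v,x \right)} = \frac{-1 + v}{3 + v + x}$ ($G{\left(v,x \right)} = \frac{-1 + v}{x + \left(v + 3\right)} = \frac{-1 + v}{x + \left(3 + v\right)} = \frac{-1 + v}{3 + v + x}$)
$\left(G{\left(8,-7 \right)} + \left(4 - -15\right)\right) 158 = \left(\frac{-1 + 8}{3 + 8 - 7} + \left(4 - -15\right)\right) 158 = \left(\frac{1}{4} \cdot 7 + \left(4 + 15\right)\right) 158 = \left(\frac{1}{4} \cdot 7 + 19\right) 158 = \left(\frac{7}{4} + 19\right) 158 = \frac{83}{4} \cdot 158 = \frac{6557}{2}$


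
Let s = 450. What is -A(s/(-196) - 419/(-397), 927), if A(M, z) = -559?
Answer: 559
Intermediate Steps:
-A(s/(-196) - 419/(-397), 927) = -1*(-559) = 559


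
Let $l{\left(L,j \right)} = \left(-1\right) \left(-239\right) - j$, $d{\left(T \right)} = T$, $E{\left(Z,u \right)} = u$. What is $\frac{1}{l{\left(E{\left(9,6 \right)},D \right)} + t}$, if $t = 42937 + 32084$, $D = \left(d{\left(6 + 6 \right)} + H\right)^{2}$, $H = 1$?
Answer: $\frac{1}{75091} \approx 1.3317 \cdot 10^{-5}$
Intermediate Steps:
$D = 169$ ($D = \left(\left(6 + 6\right) + 1\right)^{2} = \left(12 + 1\right)^{2} = 13^{2} = 169$)
$t = 75021$
$l{\left(L,j \right)} = 239 - j$
$\frac{1}{l{\left(E{\left(9,6 \right)},D \right)} + t} = \frac{1}{\left(239 - 169\right) + 75021} = \frac{1}{70 + 75021} = \frac{1}{75091}$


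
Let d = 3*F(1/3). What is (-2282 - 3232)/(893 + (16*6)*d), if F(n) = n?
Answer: -5514/989 ≈ -5.5753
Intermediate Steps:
d = 1 (d = 3/3 = 3*(⅓) = 1)
(-2282 - 3232)/(893 + (16*6)*d) = (-2282 - 3232)/(893 + (16*6)*1) = -5514/(893 + 96*1) = -5514/(893 + 96) = -5514/989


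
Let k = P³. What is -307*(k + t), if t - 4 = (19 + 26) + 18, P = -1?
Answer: -20262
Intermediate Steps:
k = -1 (k = (-1)³ = -1)
t = 67 (t = 4 + ((19 + 26) + 18) = 4 + (45 + 18) = 4 + 63 = 67)
-307*(k + t) = -307*(-1 + 67) = -307*66 = -20262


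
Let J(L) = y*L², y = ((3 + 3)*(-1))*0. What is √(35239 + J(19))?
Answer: √35239 ≈ 187.72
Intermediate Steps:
y = 0 (y = (6*(-1))*0 = -6*0 = 0)
J(L) = 0 (J(L) = 0*L² = 0)
√(35239 + J(19)) = √(35239 + 0) = √35239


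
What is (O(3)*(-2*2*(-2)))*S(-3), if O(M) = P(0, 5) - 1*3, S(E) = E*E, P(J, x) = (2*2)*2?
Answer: 360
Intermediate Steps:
P(J, x) = 8 (P(J, x) = 4*2 = 8)
S(E) = E²
O(M) = 5 (O(M) = 8 - 1*3 = 8 - 3 = 5)
(O(3)*(-2*2*(-2)))*S(-3) = (5*(-2*2*(-2)))*(-3)² = (5*(-4*(-2)))*9 = (5*8)*9 = 40*9 = 360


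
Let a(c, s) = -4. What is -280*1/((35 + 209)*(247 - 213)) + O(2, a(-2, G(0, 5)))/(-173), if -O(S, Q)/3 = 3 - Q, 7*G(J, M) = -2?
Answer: 15722/179401 ≈ 0.087636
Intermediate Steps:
G(J, M) = -2/7 (G(J, M) = (⅐)*(-2) = -2/7)
O(S, Q) = -9 + 3*Q (O(S, Q) = -3*(3 - Q) = -9 + 3*Q)
-280*1/((35 + 209)*(247 - 213)) + O(2, a(-2, G(0, 5)))/(-173) = -280*1/((35 + 209)*(247 - 213)) + (-9 + 3*(-4))/(-173) = -280/(244*34) + (-9 - 12)*(-1/173) = -280/8296 - 21*(-1/173) = -280*1/8296 + 21/173 = -35/1037 + 21/173 = 15722/179401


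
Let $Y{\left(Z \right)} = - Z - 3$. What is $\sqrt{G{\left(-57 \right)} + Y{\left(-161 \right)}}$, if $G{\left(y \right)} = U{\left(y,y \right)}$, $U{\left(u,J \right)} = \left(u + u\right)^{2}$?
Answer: $\sqrt{13154} \approx 114.69$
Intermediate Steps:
$U{\left(u,J \right)} = 4 u^{2}$ ($U{\left(u,J \right)} = \left(2 u\right)^{2} = 4 u^{2}$)
$G{\left(y \right)} = 4 y^{2}$
$Y{\left(Z \right)} = -3 - Z$
$\sqrt{G{\left(-57 \right)} + Y{\left(-161 \right)}} = \sqrt{4 \left(-57\right)^{2} - -158} = \sqrt{4 \cdot 3249 + \left(-3 + 161\right)} = \sqrt{12996 + 158} = \sqrt{13154}$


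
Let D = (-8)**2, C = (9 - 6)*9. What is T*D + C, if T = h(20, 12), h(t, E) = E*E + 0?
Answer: 9243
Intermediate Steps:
C = 27 (C = 3*9 = 27)
h(t, E) = E**2 (h(t, E) = E**2 + 0 = E**2)
T = 144 (T = 12**2 = 144)
D = 64
T*D + C = 144*64 + 27 = 9216 + 27 = 9243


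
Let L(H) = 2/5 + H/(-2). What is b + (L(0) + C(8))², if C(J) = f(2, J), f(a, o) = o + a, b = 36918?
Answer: 925654/25 ≈ 37026.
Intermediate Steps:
f(a, o) = a + o
L(H) = ⅖ - H/2 (L(H) = 2*(⅕) + H*(-½) = ⅖ - H/2)
C(J) = 2 + J
b + (L(0) + C(8))² = 36918 + ((⅖ - ½*0) + (2 + 8))² = 36918 + ((⅖ + 0) + 10)² = 36918 + (⅖ + 10)² = 36918 + (52/5)² = 36918 + 2704/25 = 925654/25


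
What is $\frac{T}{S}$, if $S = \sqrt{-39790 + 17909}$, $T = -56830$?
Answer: $\frac{56830 i \sqrt{21881}}{21881} \approx 384.19 i$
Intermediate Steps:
$S = i \sqrt{21881}$ ($S = \sqrt{-21881} = i \sqrt{21881} \approx 147.92 i$)
$\frac{T}{S} = - \frac{56830}{i \sqrt{21881}} = - 56830 \left(- \frac{i \sqrt{21881}}{21881}\right) = \frac{56830 i \sqrt{21881}}{21881}$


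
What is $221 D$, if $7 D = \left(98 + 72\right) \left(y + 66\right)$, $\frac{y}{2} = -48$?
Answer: $- \frac{1127100}{7} \approx -1.6101 \cdot 10^{5}$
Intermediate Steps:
$y = -96$ ($y = 2 \left(-48\right) = -96$)
$D = - \frac{5100}{7}$ ($D = \frac{\left(98 + 72\right) \left(-96 + 66\right)}{7} = \frac{170 \left(-30\right)}{7} = \frac{1}{7} \left(-5100\right) = - \frac{5100}{7} \approx -728.57$)
$221 D = 221 \left(- \frac{5100}{7}\right) = - \frac{1127100}{7}$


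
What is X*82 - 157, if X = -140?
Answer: -11637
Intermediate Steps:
X*82 - 157 = -140*82 - 157 = -11480 - 157 = -11637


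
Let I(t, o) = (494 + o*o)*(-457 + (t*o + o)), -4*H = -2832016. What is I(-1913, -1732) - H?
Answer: 9934433230382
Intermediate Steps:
H = 708004 (H = -¼*(-2832016) = 708004)
I(t, o) = (494 + o²)*(-457 + o + o*t) (I(t, o) = (494 + o²)*(-457 + (o*t + o)) = (494 + o²)*(-457 + (o + o*t)) = (494 + o²)*(-457 + o + o*t))
I(-1913, -1732) - H = (-225758 + (-1732)³ - 457*(-1732)² + 494*(-1732) - 1913*(-1732)³ + 494*(-1732)*(-1913)) - 1*708004 = (-225758 - 5195695168 - 457*2999824 - 855608 - 1913*(-5195695168) + 1636778104) - 708004 = (-225758 - 5195695168 - 1370919568 - 855608 + 9939364856384 + 1636778104) - 708004 = 9934433938386 - 708004 = 9934433230382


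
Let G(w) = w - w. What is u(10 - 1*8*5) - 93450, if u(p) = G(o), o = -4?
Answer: -93450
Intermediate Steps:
G(w) = 0
u(p) = 0
u(10 - 1*8*5) - 93450 = 0 - 93450 = -93450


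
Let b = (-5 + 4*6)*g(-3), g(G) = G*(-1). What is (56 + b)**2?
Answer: 12769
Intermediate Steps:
g(G) = -G
b = 57 (b = (-5 + 4*6)*(-1*(-3)) = (-5 + 24)*3 = 19*3 = 57)
(56 + b)**2 = (56 + 57)**2 = 113**2 = 12769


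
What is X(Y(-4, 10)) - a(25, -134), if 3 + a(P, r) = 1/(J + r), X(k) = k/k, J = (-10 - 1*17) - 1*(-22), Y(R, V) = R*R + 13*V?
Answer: 557/139 ≈ 4.0072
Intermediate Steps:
Y(R, V) = R² + 13*V
J = -5 (J = (-10 - 17) + 22 = -27 + 22 = -5)
X(k) = 1
a(P, r) = -3 + 1/(-5 + r)
X(Y(-4, 10)) - a(25, -134) = 1 - (16 - 3*(-134))/(-5 - 134) = 1 - (16 + 402)/(-139) = 1 - (-1)*418/139 = 1 - 1*(-418/139) = 1 + 418/139 = 557/139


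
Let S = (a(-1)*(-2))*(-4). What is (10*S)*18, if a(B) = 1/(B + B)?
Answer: -720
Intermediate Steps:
a(B) = 1/(2*B)
S = -4 (S = (((½)/(-1))*(-2))*(-4) = (((½)*(-1))*(-2))*(-4) = -½*(-2)*(-4) = 1*(-4) = -4)
(10*S)*18 = (10*(-4))*18 = -40*18 = -720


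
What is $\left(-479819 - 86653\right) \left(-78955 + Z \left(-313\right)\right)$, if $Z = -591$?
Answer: $-60061893216$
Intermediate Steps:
$\left(-479819 - 86653\right) \left(-78955 + Z \left(-313\right)\right) = \left(-479819 - 86653\right) \left(-78955 - -184983\right) = - 566472 \left(-78955 + 184983\right) = \left(-566472\right) 106028 = -60061893216$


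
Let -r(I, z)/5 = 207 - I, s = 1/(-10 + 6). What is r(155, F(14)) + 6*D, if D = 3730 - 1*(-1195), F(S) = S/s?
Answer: 29290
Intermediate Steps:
s = -¼ (s = 1/(-4) = -¼ ≈ -0.25000)
F(S) = -4*S (F(S) = S/(-¼) = S*(-4) = -4*S)
r(I, z) = -1035 + 5*I (r(I, z) = -5*(207 - I) = -1035 + 5*I)
D = 4925 (D = 3730 + 1195 = 4925)
r(155, F(14)) + 6*D = (-1035 + 5*155) + 6*4925 = (-1035 + 775) + 29550 = -260 + 29550 = 29290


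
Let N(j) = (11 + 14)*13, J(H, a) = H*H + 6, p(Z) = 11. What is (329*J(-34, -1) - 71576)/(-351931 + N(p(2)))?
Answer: -51787/58601 ≈ -0.88372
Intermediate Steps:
J(H, a) = 6 + H² (J(H, a) = H² + 6 = 6 + H²)
N(j) = 325 (N(j) = 25*13 = 325)
(329*J(-34, -1) - 71576)/(-351931 + N(p(2))) = (329*(6 + (-34)²) - 71576)/(-351931 + 325) = (329*(6 + 1156) - 71576)/(-351606) = (329*1162 - 71576)*(-1/351606) = (382298 - 71576)*(-1/351606) = 310722*(-1/351606) = -51787/58601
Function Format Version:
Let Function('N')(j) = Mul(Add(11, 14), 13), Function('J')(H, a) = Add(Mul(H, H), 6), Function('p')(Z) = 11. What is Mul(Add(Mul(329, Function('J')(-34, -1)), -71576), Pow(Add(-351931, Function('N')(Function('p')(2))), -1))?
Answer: Rational(-51787, 58601) ≈ -0.88372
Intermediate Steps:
Function('J')(H, a) = Add(6, Pow(H, 2)) (Function('J')(H, a) = Add(Pow(H, 2), 6) = Add(6, Pow(H, 2)))
Function('N')(j) = 325 (Function('N')(j) = Mul(25, 13) = 325)
Mul(Add(Mul(329, Function('J')(-34, -1)), -71576), Pow(Add(-351931, Function('N')(Function('p')(2))), -1)) = Mul(Add(Mul(329, Add(6, Pow(-34, 2))), -71576), Pow(Add(-351931, 325), -1)) = Mul(Add(Mul(329, Add(6, 1156)), -71576), Pow(-351606, -1)) = Mul(Add(Mul(329, 1162), -71576), Rational(-1, 351606)) = Mul(Add(382298, -71576), Rational(-1, 351606)) = Mul(310722, Rational(-1, 351606)) = Rational(-51787, 58601)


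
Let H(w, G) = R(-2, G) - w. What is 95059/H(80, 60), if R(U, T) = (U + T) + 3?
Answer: -95059/19 ≈ -5003.1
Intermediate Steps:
R(U, T) = 3 + T + U (R(U, T) = (T + U) + 3 = 3 + T + U)
H(w, G) = 1 + G - w (H(w, G) = (3 + G - 2) - w = (1 + G) - w = 1 + G - w)
95059/H(80, 60) = 95059/(1 + 60 - 1*80) = 95059/(1 + 60 - 80) = 95059/(-19) = 95059*(-1/19) = -95059/19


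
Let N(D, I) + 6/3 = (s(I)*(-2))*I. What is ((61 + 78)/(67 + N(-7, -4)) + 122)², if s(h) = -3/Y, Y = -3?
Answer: 81812025/5329 ≈ 15352.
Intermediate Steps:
s(h) = 1 (s(h) = -3/(-3) = -3*(-⅓) = 1)
N(D, I) = -2 - 2*I (N(D, I) = -2 + (1*(-2))*I = -2 - 2*I)
((61 + 78)/(67 + N(-7, -4)) + 122)² = ((61 + 78)/(67 + (-2 - 2*(-4))) + 122)² = (139/(67 + (-2 + 8)) + 122)² = (139/(67 + 6) + 122)² = (139/73 + 122)² = (9045/73)² = 81812025/5329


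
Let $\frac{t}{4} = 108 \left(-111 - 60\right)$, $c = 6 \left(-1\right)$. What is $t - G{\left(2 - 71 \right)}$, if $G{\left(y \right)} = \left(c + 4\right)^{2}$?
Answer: $-73876$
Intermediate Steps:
$c = -6$
$G{\left(y \right)} = 4$ ($G{\left(y \right)} = \left(-6 + 4\right)^{2} = \left(-2\right)^{2} = 4$)
$t = -73872$ ($t = 4 \cdot 108 \left(-111 - 60\right) = 4 \cdot 108 \left(-171\right) = 4 \left(-18468\right) = -73872$)
$t - G{\left(2 - 71 \right)} = -73872 - 4 = -73876$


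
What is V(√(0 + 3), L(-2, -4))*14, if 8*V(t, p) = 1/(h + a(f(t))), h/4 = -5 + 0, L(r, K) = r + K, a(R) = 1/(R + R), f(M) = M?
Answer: -420/4799 - 7*√3/9598 ≈ -0.088781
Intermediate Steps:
a(R) = 1/(2*R)
L(r, K) = K + r
h = -20 (h = 4*(-5 + 0) = 4*(-5) = -20)
V(t, p) = 1/(8*(-20 + 1/(2*t)))
V(√(0 + 3), L(-2, -4))*14 = -√(0 + 3)/(-4 + 160*√(0 + 3))*14 = -√3/(-4 + 160*√3)*14 = -14*√3/(-4 + 160*√3)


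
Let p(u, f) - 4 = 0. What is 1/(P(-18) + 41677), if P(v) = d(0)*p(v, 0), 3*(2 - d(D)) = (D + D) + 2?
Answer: 3/125047 ≈ 2.3991e-5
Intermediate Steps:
p(u, f) = 4 (p(u, f) = 4 + 0 = 4)
d(D) = 4/3 - 2*D/3 (d(D) = 2 - ((D + D) + 2)/3 = 2 - (2*D + 2)/3 = 2 - (2 + 2*D)/3 = 2 + (-⅔ - 2*D/3) = 4/3 - 2*D/3)
P(v) = 16/3 (P(v) = (4/3 - ⅔*0)*4 = (4/3 + 0)*4 = (4/3)*4 = 16/3)
1/(P(-18) + 41677) = 1/(16/3 + 41677) = 1/(125047/3) = 3/125047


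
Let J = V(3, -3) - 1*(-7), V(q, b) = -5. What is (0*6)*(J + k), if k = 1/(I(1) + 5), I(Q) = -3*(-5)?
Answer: 0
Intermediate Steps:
I(Q) = 15
k = 1/20 (k = 1/(15 + 5) = 1/20 ≈ 0.050000)
J = 2 (J = -5 - 1*(-7) = -5 + 7 = 2)
(0*6)*(J + k) = (0*6)*(2 + 1/20) = 0*(41/20) = 0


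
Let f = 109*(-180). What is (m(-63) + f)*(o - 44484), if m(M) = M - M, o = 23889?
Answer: 404073900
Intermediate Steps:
m(M) = 0
f = -19620
(m(-63) + f)*(o - 44484) = (0 - 19620)*(23889 - 44484) = -19620*(-20595) = 404073900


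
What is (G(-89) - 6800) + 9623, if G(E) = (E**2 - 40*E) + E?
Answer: 14215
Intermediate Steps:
G(E) = E**2 - 39*E
(G(-89) - 6800) + 9623 = (-89*(-39 - 89) - 6800) + 9623 = (-89*(-128) - 6800) + 9623 = (11392 - 6800) + 9623 = 4592 + 9623 = 14215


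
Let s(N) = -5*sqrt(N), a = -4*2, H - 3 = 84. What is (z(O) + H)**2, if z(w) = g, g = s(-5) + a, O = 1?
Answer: 6116 - 790*I*sqrt(5) ≈ 6116.0 - 1766.5*I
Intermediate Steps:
H = 87 (H = 3 + 84 = 87)
a = -8
g = -8 - 5*I*sqrt(5) (g = -5*I*sqrt(5) - 8 = -8 - 5*I*sqrt(5) ≈ -8.0 - 11.18*I)
z(w) = -8 - 5*I*sqrt(5)
(z(O) + H)**2 = ((-8 - 5*I*sqrt(5)) + 87)**2 = (79 - 5*I*sqrt(5))**2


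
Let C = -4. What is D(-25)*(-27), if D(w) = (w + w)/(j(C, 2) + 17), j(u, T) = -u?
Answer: 450/7 ≈ 64.286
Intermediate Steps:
D(w) = 2*w/21 (D(w) = (w + w)/(-1*(-4) + 17) = (2*w)/(4 + 17) = (2*w)/21 = (2*w)*(1/21) = 2*w/21)
D(-25)*(-27) = ((2/21)*(-25))*(-27) = -50/21*(-27) = 450/7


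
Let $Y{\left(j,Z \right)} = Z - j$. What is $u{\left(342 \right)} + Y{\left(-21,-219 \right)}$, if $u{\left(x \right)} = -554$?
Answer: $-752$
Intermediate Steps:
$u{\left(342 \right)} + Y{\left(-21,-219 \right)} = -554 - 198 = -752$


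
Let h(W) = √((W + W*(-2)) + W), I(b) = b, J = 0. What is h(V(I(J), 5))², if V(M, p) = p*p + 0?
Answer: 0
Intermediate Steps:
V(M, p) = p² (V(M, p) = p² + 0 = p²)
h(W) = 0 (h(W) = √((W - 2*W) + W) = √(-W + W) = √0 = 0)
h(V(I(J), 5))² = 0² = 0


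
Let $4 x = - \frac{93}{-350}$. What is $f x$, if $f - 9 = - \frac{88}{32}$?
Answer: $\frac{93}{224} \approx 0.41518$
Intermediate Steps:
$x = \frac{93}{1400}$ ($x = \frac{\left(-93\right) \frac{1}{-350}}{4} = \frac{\left(-93\right) \left(- \frac{1}{350}\right)}{4} = \frac{1}{4} \cdot \frac{93}{350} = \frac{93}{1400} \approx 0.066429$)
$f = \frac{25}{4}$ ($f = 9 - \frac{88}{32} = 9 - \frac{11}{4} = \frac{25}{4} \approx 6.25$)
$f x = \frac{25}{4} \cdot \frac{93}{1400} = \frac{93}{224}$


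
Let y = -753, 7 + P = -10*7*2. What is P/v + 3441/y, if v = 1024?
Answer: -1211425/257024 ≈ -4.7133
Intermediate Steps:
P = -147 (P = -7 - 10*7*2 = -7 - 70*2 = -7 - 140 = -147)
P/v + 3441/y = -147/1024 + 3441/(-753) = -147*1/1024 + 3441*(-1/753) = -147/1024 - 1147/251 = -1211425/257024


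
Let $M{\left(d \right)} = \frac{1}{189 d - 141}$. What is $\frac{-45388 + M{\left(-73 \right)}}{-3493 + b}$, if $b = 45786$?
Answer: $- \frac{632617945}{589479834} \approx -1.0732$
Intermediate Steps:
$M{\left(d \right)} = \frac{1}{-141 + 189 d}$
$\frac{-45388 + M{\left(-73 \right)}}{-3493 + b} = \frac{-45388 + \frac{1}{3 \left(-47 + 63 \left(-73\right)\right)}}{-3493 + 45786} = \frac{-45388 + \frac{1}{3 \left(-47 - 4599\right)}}{42293} = \left(-45388 + \frac{1}{3 \left(-4646\right)}\right) \frac{1}{42293} = \left(-45388 + \frac{1}{3} \left(- \frac{1}{4646}\right)\right) \frac{1}{42293} = \left(-45388 - \frac{1}{13938}\right) \frac{1}{42293} = \left(- \frac{632617945}{13938}\right) \frac{1}{42293} = - \frac{632617945}{589479834}$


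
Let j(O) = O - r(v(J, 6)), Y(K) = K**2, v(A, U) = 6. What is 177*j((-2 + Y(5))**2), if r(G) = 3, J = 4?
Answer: 93102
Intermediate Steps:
j(O) = -3 + O (j(O) = O - 1*3 = O - 3 = -3 + O)
177*j((-2 + Y(5))**2) = 177*(-3 + (-2 + 5**2)**2) = 177*(-3 + (-2 + 25)**2) = 177*(-3 + 23**2) = 177*(-3 + 529) = 177*526 = 93102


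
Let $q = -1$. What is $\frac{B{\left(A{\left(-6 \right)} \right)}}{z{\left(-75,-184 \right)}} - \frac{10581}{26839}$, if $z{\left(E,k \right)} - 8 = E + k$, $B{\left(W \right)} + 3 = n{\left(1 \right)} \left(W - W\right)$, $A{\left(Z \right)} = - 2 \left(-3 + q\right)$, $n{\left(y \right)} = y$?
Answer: $- \frac{2575314}{6736589} \approx -0.38229$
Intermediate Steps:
$A{\left(Z \right)} = 8$ ($A{\left(Z \right)} = - 2 \left(-3 - 1\right) = \left(-2\right) \left(-4\right) = 8$)
$B{\left(W \right)} = -3$ ($B{\left(W \right)} = -3 + 1 \left(W - W\right) = -3 + 1 \cdot 0 = -3 + 0 = -3$)
$z{\left(E,k \right)} = 8 + E + k$ ($z{\left(E,k \right)} = 8 + \left(E + k\right) = 8 + E + k$)
$\frac{B{\left(A{\left(-6 \right)} \right)}}{z{\left(-75,-184 \right)}} - \frac{10581}{26839} = - \frac{3}{8 - 75 - 184} - \frac{10581}{26839} = - \frac{3}{-251} - \frac{10581}{26839} = \left(-3\right) \left(- \frac{1}{251}\right) - \frac{10581}{26839} = \frac{3}{251} - \frac{10581}{26839} = - \frac{2575314}{6736589}$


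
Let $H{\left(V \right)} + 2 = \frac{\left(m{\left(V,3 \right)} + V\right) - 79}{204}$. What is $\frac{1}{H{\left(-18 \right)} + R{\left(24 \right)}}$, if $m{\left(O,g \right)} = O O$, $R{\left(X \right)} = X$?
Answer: $\frac{204}{4715} \approx 0.043266$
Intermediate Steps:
$m{\left(O,g \right)} = O^{2}$
$H{\left(V \right)} = - \frac{487}{204} + \frac{V}{204} + \frac{V^{2}}{204}$ ($H{\left(V \right)} = -2 + \frac{\left(V^{2} + V\right) - 79}{204} = -2 + \left(\left(V + V^{2}\right) - 79\right) \frac{1}{204} = -2 + \left(-79 + V + V^{2}\right) \frac{1}{204} = -2 + \left(- \frac{79}{204} + \frac{V}{204} + \frac{V^{2}}{204}\right) = - \frac{487}{204} + \frac{V}{204} + \frac{V^{2}}{204}$)
$\frac{1}{H{\left(-18 \right)} + R{\left(24 \right)}} = \frac{1}{\left(- \frac{487}{204} + \frac{1}{204} \left(-18\right) + \frac{\left(-18\right)^{2}}{204}\right) + 24} = \frac{1}{\left(- \frac{487}{204} - \frac{3}{34} + \frac{1}{204} \cdot 324\right) + 24} = \frac{1}{\left(- \frac{487}{204} - \frac{3}{34} + \frac{27}{17}\right) + 24} = \frac{1}{- \frac{181}{204} + 24} = \frac{1}{\frac{4715}{204}} = \frac{204}{4715}$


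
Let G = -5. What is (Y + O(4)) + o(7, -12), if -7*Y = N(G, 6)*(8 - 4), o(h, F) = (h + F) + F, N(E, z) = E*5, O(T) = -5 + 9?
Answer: 9/7 ≈ 1.2857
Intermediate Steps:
O(T) = 4
N(E, z) = 5*E
o(h, F) = h + 2*F (o(h, F) = (F + h) + F = h + 2*F)
Y = 100/7 (Y = -5*(-5)*(8 - 4)/7 = -(-25)*4/7 = -⅐*(-100) = 100/7 ≈ 14.286)
(Y + O(4)) + o(7, -12) = (100/7 + 4) + (7 + 2*(-12)) = 128/7 + (7 - 24) = 128/7 - 17 = 9/7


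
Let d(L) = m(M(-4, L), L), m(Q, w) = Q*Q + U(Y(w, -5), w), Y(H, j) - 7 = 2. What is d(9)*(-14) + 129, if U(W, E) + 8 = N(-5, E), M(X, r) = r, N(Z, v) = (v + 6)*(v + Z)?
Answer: -1733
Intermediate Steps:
N(Z, v) = (6 + v)*(Z + v)
Y(H, j) = 9 (Y(H, j) = 7 + 2 = 9)
U(W, E) = -38 + E + E**2 (U(W, E) = -8 + (E**2 + 6*(-5) + 6*E - 5*E) = -8 + (E**2 - 30 + 6*E - 5*E) = -8 + (-30 + E + E**2) = -38 + E + E**2)
m(Q, w) = -38 + w + Q**2 + w**2 (m(Q, w) = Q*Q + (-38 + w + w**2) = Q**2 + (-38 + w + w**2) = -38 + w + Q**2 + w**2)
d(L) = -38 + L + 2*L**2 (d(L) = -38 + L + L**2 + L**2 = -38 + L + 2*L**2)
d(9)*(-14) + 129 = (-38 + 9 + 2*9**2)*(-14) + 129 = (-38 + 9 + 2*81)*(-14) + 129 = (-38 + 9 + 162)*(-14) + 129 = 133*(-14) + 129 = -1862 + 129 = -1733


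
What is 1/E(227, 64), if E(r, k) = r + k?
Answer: 1/291 ≈ 0.0034364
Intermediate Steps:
E(r, k) = k + r
1/E(227, 64) = 1/(64 + 227) = 1/291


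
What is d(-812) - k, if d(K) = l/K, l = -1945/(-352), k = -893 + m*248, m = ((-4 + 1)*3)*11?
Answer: 7272789735/285824 ≈ 25445.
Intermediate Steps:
m = -99 (m = -3*3*11 = -9*11 = -99)
k = -25445 (k = -893 - 99*248 = -893 - 24552 = -25445)
l = 1945/352 (l = -1945*(-1/352) = 1945/352 ≈ 5.5256)
d(K) = 1945/(352*K)
d(-812) - k = (1945/352)/(-812) - 1*(-25445) = (1945/352)*(-1/812) + 25445 = -1945/285824 + 25445 = 7272789735/285824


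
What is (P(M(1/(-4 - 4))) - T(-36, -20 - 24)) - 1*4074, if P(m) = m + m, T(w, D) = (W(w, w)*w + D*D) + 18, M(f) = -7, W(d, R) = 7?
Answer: -5790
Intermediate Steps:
T(w, D) = 18 + D² + 7*w (T(w, D) = (7*w + D*D) + 18 = (7*w + D²) + 18 = (D² + 7*w) + 18 = 18 + D² + 7*w)
P(m) = 2*m
(P(M(1/(-4 - 4))) - T(-36, -20 - 24)) - 1*4074 = (2*(-7) - (18 + (-20 - 24)² + 7*(-36))) - 1*4074 = (-14 - (18 + (-44)² - 252)) - 4074 = (-14 - (18 + 1936 - 252)) - 4074 = (-14 - 1*1702) - 4074 = (-14 - 1702) - 4074 = -1716 - 4074 = -5790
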